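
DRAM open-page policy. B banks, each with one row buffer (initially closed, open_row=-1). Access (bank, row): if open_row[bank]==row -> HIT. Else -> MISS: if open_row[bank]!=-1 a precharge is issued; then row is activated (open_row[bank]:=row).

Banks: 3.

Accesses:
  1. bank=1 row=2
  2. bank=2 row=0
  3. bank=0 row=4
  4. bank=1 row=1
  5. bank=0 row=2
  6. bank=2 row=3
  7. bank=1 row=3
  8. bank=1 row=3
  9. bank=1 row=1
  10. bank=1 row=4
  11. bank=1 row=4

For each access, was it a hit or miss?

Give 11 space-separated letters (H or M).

Acc 1: bank1 row2 -> MISS (open row2); precharges=0
Acc 2: bank2 row0 -> MISS (open row0); precharges=0
Acc 3: bank0 row4 -> MISS (open row4); precharges=0
Acc 4: bank1 row1 -> MISS (open row1); precharges=1
Acc 5: bank0 row2 -> MISS (open row2); precharges=2
Acc 6: bank2 row3 -> MISS (open row3); precharges=3
Acc 7: bank1 row3 -> MISS (open row3); precharges=4
Acc 8: bank1 row3 -> HIT
Acc 9: bank1 row1 -> MISS (open row1); precharges=5
Acc 10: bank1 row4 -> MISS (open row4); precharges=6
Acc 11: bank1 row4 -> HIT

Answer: M M M M M M M H M M H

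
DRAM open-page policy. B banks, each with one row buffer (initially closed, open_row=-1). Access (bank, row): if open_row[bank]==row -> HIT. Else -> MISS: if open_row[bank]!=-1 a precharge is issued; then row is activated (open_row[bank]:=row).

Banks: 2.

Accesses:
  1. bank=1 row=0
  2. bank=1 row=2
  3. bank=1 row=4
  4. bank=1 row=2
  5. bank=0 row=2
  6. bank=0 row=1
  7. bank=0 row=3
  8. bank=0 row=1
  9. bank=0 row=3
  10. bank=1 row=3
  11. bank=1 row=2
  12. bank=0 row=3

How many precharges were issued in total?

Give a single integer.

Answer: 9

Derivation:
Acc 1: bank1 row0 -> MISS (open row0); precharges=0
Acc 2: bank1 row2 -> MISS (open row2); precharges=1
Acc 3: bank1 row4 -> MISS (open row4); precharges=2
Acc 4: bank1 row2 -> MISS (open row2); precharges=3
Acc 5: bank0 row2 -> MISS (open row2); precharges=3
Acc 6: bank0 row1 -> MISS (open row1); precharges=4
Acc 7: bank0 row3 -> MISS (open row3); precharges=5
Acc 8: bank0 row1 -> MISS (open row1); precharges=6
Acc 9: bank0 row3 -> MISS (open row3); precharges=7
Acc 10: bank1 row3 -> MISS (open row3); precharges=8
Acc 11: bank1 row2 -> MISS (open row2); precharges=9
Acc 12: bank0 row3 -> HIT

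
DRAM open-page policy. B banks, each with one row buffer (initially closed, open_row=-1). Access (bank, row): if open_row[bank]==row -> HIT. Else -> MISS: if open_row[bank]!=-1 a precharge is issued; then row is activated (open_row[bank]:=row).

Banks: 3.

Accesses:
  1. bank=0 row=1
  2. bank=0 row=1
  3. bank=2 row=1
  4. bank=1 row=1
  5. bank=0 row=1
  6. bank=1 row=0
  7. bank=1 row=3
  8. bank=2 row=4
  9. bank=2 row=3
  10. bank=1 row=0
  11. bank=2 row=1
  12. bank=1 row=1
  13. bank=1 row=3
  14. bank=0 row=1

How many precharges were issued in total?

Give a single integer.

Answer: 8

Derivation:
Acc 1: bank0 row1 -> MISS (open row1); precharges=0
Acc 2: bank0 row1 -> HIT
Acc 3: bank2 row1 -> MISS (open row1); precharges=0
Acc 4: bank1 row1 -> MISS (open row1); precharges=0
Acc 5: bank0 row1 -> HIT
Acc 6: bank1 row0 -> MISS (open row0); precharges=1
Acc 7: bank1 row3 -> MISS (open row3); precharges=2
Acc 8: bank2 row4 -> MISS (open row4); precharges=3
Acc 9: bank2 row3 -> MISS (open row3); precharges=4
Acc 10: bank1 row0 -> MISS (open row0); precharges=5
Acc 11: bank2 row1 -> MISS (open row1); precharges=6
Acc 12: bank1 row1 -> MISS (open row1); precharges=7
Acc 13: bank1 row3 -> MISS (open row3); precharges=8
Acc 14: bank0 row1 -> HIT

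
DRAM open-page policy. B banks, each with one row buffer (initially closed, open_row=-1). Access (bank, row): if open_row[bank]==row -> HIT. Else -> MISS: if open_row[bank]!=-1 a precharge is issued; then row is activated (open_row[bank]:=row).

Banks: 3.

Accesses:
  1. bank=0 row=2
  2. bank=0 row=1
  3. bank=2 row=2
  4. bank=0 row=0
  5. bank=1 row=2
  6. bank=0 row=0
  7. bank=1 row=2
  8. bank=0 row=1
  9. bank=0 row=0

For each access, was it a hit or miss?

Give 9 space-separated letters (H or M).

Answer: M M M M M H H M M

Derivation:
Acc 1: bank0 row2 -> MISS (open row2); precharges=0
Acc 2: bank0 row1 -> MISS (open row1); precharges=1
Acc 3: bank2 row2 -> MISS (open row2); precharges=1
Acc 4: bank0 row0 -> MISS (open row0); precharges=2
Acc 5: bank1 row2 -> MISS (open row2); precharges=2
Acc 6: bank0 row0 -> HIT
Acc 7: bank1 row2 -> HIT
Acc 8: bank0 row1 -> MISS (open row1); precharges=3
Acc 9: bank0 row0 -> MISS (open row0); precharges=4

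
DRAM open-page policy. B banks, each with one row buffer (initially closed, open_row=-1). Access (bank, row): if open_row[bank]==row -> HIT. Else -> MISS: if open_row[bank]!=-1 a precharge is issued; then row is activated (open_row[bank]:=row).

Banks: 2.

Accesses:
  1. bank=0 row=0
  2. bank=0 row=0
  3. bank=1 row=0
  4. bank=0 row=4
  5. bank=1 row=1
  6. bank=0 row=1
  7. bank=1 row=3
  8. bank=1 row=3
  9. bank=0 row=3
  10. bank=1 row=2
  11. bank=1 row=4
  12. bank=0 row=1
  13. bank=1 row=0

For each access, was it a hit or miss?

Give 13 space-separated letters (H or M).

Answer: M H M M M M M H M M M M M

Derivation:
Acc 1: bank0 row0 -> MISS (open row0); precharges=0
Acc 2: bank0 row0 -> HIT
Acc 3: bank1 row0 -> MISS (open row0); precharges=0
Acc 4: bank0 row4 -> MISS (open row4); precharges=1
Acc 5: bank1 row1 -> MISS (open row1); precharges=2
Acc 6: bank0 row1 -> MISS (open row1); precharges=3
Acc 7: bank1 row3 -> MISS (open row3); precharges=4
Acc 8: bank1 row3 -> HIT
Acc 9: bank0 row3 -> MISS (open row3); precharges=5
Acc 10: bank1 row2 -> MISS (open row2); precharges=6
Acc 11: bank1 row4 -> MISS (open row4); precharges=7
Acc 12: bank0 row1 -> MISS (open row1); precharges=8
Acc 13: bank1 row0 -> MISS (open row0); precharges=9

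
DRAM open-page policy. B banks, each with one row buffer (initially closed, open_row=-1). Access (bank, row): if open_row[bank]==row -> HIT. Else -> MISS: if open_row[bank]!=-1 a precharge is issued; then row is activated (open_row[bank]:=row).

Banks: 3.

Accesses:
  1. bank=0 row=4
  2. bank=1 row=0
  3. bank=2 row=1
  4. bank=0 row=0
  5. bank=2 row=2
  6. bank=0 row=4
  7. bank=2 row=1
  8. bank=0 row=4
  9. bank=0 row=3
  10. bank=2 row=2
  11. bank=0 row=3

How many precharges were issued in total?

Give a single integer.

Answer: 6

Derivation:
Acc 1: bank0 row4 -> MISS (open row4); precharges=0
Acc 2: bank1 row0 -> MISS (open row0); precharges=0
Acc 3: bank2 row1 -> MISS (open row1); precharges=0
Acc 4: bank0 row0 -> MISS (open row0); precharges=1
Acc 5: bank2 row2 -> MISS (open row2); precharges=2
Acc 6: bank0 row4 -> MISS (open row4); precharges=3
Acc 7: bank2 row1 -> MISS (open row1); precharges=4
Acc 8: bank0 row4 -> HIT
Acc 9: bank0 row3 -> MISS (open row3); precharges=5
Acc 10: bank2 row2 -> MISS (open row2); precharges=6
Acc 11: bank0 row3 -> HIT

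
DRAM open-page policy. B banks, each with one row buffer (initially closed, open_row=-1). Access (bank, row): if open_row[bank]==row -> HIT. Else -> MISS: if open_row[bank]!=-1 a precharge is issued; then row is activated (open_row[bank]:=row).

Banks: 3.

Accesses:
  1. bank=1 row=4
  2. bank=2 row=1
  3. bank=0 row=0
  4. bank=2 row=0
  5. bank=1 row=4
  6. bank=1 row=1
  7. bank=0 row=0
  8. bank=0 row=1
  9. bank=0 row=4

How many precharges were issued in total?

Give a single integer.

Acc 1: bank1 row4 -> MISS (open row4); precharges=0
Acc 2: bank2 row1 -> MISS (open row1); precharges=0
Acc 3: bank0 row0 -> MISS (open row0); precharges=0
Acc 4: bank2 row0 -> MISS (open row0); precharges=1
Acc 5: bank1 row4 -> HIT
Acc 6: bank1 row1 -> MISS (open row1); precharges=2
Acc 7: bank0 row0 -> HIT
Acc 8: bank0 row1 -> MISS (open row1); precharges=3
Acc 9: bank0 row4 -> MISS (open row4); precharges=4

Answer: 4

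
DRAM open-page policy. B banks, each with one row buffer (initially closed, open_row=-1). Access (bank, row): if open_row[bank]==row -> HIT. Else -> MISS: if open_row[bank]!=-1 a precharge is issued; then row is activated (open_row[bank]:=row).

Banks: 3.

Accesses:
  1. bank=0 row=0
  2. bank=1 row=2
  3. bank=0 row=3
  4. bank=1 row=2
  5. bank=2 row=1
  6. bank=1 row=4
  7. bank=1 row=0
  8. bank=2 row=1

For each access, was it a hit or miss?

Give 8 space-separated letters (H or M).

Answer: M M M H M M M H

Derivation:
Acc 1: bank0 row0 -> MISS (open row0); precharges=0
Acc 2: bank1 row2 -> MISS (open row2); precharges=0
Acc 3: bank0 row3 -> MISS (open row3); precharges=1
Acc 4: bank1 row2 -> HIT
Acc 5: bank2 row1 -> MISS (open row1); precharges=1
Acc 6: bank1 row4 -> MISS (open row4); precharges=2
Acc 7: bank1 row0 -> MISS (open row0); precharges=3
Acc 8: bank2 row1 -> HIT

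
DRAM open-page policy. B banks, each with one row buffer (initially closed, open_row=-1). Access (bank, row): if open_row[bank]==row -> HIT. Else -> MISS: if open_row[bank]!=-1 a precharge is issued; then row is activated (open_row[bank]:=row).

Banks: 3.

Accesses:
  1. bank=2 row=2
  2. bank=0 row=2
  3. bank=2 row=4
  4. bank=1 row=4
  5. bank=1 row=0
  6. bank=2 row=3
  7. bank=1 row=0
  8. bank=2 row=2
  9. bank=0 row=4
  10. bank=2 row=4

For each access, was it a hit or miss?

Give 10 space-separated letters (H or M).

Answer: M M M M M M H M M M

Derivation:
Acc 1: bank2 row2 -> MISS (open row2); precharges=0
Acc 2: bank0 row2 -> MISS (open row2); precharges=0
Acc 3: bank2 row4 -> MISS (open row4); precharges=1
Acc 4: bank1 row4 -> MISS (open row4); precharges=1
Acc 5: bank1 row0 -> MISS (open row0); precharges=2
Acc 6: bank2 row3 -> MISS (open row3); precharges=3
Acc 7: bank1 row0 -> HIT
Acc 8: bank2 row2 -> MISS (open row2); precharges=4
Acc 9: bank0 row4 -> MISS (open row4); precharges=5
Acc 10: bank2 row4 -> MISS (open row4); precharges=6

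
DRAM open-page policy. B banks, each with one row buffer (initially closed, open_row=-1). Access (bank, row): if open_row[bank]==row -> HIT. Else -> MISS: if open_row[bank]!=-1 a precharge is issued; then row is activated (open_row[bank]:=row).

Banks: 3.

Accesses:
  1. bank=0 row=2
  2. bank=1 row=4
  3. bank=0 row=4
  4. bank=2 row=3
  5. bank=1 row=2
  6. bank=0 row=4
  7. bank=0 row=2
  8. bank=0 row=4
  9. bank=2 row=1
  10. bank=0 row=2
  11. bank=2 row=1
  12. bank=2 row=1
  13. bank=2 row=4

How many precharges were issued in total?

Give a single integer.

Acc 1: bank0 row2 -> MISS (open row2); precharges=0
Acc 2: bank1 row4 -> MISS (open row4); precharges=0
Acc 3: bank0 row4 -> MISS (open row4); precharges=1
Acc 4: bank2 row3 -> MISS (open row3); precharges=1
Acc 5: bank1 row2 -> MISS (open row2); precharges=2
Acc 6: bank0 row4 -> HIT
Acc 7: bank0 row2 -> MISS (open row2); precharges=3
Acc 8: bank0 row4 -> MISS (open row4); precharges=4
Acc 9: bank2 row1 -> MISS (open row1); precharges=5
Acc 10: bank0 row2 -> MISS (open row2); precharges=6
Acc 11: bank2 row1 -> HIT
Acc 12: bank2 row1 -> HIT
Acc 13: bank2 row4 -> MISS (open row4); precharges=7

Answer: 7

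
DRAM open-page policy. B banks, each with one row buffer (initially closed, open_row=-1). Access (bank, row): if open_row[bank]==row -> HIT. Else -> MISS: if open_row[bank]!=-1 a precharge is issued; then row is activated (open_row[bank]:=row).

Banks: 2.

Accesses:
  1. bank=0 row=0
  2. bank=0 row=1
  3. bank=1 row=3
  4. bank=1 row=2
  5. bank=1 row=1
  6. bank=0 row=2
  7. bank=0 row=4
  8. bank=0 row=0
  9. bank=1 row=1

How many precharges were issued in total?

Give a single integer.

Answer: 6

Derivation:
Acc 1: bank0 row0 -> MISS (open row0); precharges=0
Acc 2: bank0 row1 -> MISS (open row1); precharges=1
Acc 3: bank1 row3 -> MISS (open row3); precharges=1
Acc 4: bank1 row2 -> MISS (open row2); precharges=2
Acc 5: bank1 row1 -> MISS (open row1); precharges=3
Acc 6: bank0 row2 -> MISS (open row2); precharges=4
Acc 7: bank0 row4 -> MISS (open row4); precharges=5
Acc 8: bank0 row0 -> MISS (open row0); precharges=6
Acc 9: bank1 row1 -> HIT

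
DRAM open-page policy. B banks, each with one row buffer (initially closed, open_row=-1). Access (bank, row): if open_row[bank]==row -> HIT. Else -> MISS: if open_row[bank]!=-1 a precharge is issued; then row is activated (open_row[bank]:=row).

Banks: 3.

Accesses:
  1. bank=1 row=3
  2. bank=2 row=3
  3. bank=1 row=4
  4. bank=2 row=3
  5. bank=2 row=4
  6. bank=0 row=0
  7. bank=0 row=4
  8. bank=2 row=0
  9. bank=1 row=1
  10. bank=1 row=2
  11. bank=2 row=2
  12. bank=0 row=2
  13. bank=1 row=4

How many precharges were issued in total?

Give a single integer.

Answer: 9

Derivation:
Acc 1: bank1 row3 -> MISS (open row3); precharges=0
Acc 2: bank2 row3 -> MISS (open row3); precharges=0
Acc 3: bank1 row4 -> MISS (open row4); precharges=1
Acc 4: bank2 row3 -> HIT
Acc 5: bank2 row4 -> MISS (open row4); precharges=2
Acc 6: bank0 row0 -> MISS (open row0); precharges=2
Acc 7: bank0 row4 -> MISS (open row4); precharges=3
Acc 8: bank2 row0 -> MISS (open row0); precharges=4
Acc 9: bank1 row1 -> MISS (open row1); precharges=5
Acc 10: bank1 row2 -> MISS (open row2); precharges=6
Acc 11: bank2 row2 -> MISS (open row2); precharges=7
Acc 12: bank0 row2 -> MISS (open row2); precharges=8
Acc 13: bank1 row4 -> MISS (open row4); precharges=9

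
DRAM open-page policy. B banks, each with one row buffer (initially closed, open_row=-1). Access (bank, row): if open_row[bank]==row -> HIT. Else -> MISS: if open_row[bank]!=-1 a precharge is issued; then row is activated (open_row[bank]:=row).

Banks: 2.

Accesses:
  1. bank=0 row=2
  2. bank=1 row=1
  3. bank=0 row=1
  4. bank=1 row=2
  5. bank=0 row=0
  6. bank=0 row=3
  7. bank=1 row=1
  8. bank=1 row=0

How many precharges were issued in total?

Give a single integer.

Acc 1: bank0 row2 -> MISS (open row2); precharges=0
Acc 2: bank1 row1 -> MISS (open row1); precharges=0
Acc 3: bank0 row1 -> MISS (open row1); precharges=1
Acc 4: bank1 row2 -> MISS (open row2); precharges=2
Acc 5: bank0 row0 -> MISS (open row0); precharges=3
Acc 6: bank0 row3 -> MISS (open row3); precharges=4
Acc 7: bank1 row1 -> MISS (open row1); precharges=5
Acc 8: bank1 row0 -> MISS (open row0); precharges=6

Answer: 6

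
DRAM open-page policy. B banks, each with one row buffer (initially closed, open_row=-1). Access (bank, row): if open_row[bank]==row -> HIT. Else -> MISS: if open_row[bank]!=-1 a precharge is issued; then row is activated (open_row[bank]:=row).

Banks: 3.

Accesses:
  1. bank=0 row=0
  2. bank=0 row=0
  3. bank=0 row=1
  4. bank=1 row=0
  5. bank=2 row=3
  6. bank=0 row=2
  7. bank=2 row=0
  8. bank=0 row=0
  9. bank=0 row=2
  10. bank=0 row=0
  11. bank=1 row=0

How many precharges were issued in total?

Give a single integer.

Answer: 6

Derivation:
Acc 1: bank0 row0 -> MISS (open row0); precharges=0
Acc 2: bank0 row0 -> HIT
Acc 3: bank0 row1 -> MISS (open row1); precharges=1
Acc 4: bank1 row0 -> MISS (open row0); precharges=1
Acc 5: bank2 row3 -> MISS (open row3); precharges=1
Acc 6: bank0 row2 -> MISS (open row2); precharges=2
Acc 7: bank2 row0 -> MISS (open row0); precharges=3
Acc 8: bank0 row0 -> MISS (open row0); precharges=4
Acc 9: bank0 row2 -> MISS (open row2); precharges=5
Acc 10: bank0 row0 -> MISS (open row0); precharges=6
Acc 11: bank1 row0 -> HIT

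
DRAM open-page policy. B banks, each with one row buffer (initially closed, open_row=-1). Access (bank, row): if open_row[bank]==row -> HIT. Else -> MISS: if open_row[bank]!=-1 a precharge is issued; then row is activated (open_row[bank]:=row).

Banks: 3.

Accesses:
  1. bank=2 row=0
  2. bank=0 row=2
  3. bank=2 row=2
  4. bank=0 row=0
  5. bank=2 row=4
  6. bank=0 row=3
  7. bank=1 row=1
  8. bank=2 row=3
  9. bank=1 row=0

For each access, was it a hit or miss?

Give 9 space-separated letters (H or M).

Answer: M M M M M M M M M

Derivation:
Acc 1: bank2 row0 -> MISS (open row0); precharges=0
Acc 2: bank0 row2 -> MISS (open row2); precharges=0
Acc 3: bank2 row2 -> MISS (open row2); precharges=1
Acc 4: bank0 row0 -> MISS (open row0); precharges=2
Acc 5: bank2 row4 -> MISS (open row4); precharges=3
Acc 6: bank0 row3 -> MISS (open row3); precharges=4
Acc 7: bank1 row1 -> MISS (open row1); precharges=4
Acc 8: bank2 row3 -> MISS (open row3); precharges=5
Acc 9: bank1 row0 -> MISS (open row0); precharges=6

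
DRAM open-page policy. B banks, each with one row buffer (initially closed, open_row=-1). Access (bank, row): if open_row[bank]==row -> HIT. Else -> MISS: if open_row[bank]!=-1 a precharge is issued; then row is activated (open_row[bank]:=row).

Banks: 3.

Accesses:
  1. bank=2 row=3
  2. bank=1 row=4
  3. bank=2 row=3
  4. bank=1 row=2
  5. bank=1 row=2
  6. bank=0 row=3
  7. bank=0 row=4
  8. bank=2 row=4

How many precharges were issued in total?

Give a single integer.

Acc 1: bank2 row3 -> MISS (open row3); precharges=0
Acc 2: bank1 row4 -> MISS (open row4); precharges=0
Acc 3: bank2 row3 -> HIT
Acc 4: bank1 row2 -> MISS (open row2); precharges=1
Acc 5: bank1 row2 -> HIT
Acc 6: bank0 row3 -> MISS (open row3); precharges=1
Acc 7: bank0 row4 -> MISS (open row4); precharges=2
Acc 8: bank2 row4 -> MISS (open row4); precharges=3

Answer: 3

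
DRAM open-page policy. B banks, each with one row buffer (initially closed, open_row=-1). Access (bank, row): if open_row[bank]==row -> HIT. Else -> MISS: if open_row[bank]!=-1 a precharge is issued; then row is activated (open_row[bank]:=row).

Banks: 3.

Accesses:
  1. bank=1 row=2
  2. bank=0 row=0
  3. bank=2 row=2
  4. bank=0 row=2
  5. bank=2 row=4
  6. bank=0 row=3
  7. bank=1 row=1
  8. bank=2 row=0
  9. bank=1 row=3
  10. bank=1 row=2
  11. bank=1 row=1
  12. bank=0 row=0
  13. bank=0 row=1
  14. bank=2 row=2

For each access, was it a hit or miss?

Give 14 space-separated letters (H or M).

Answer: M M M M M M M M M M M M M M

Derivation:
Acc 1: bank1 row2 -> MISS (open row2); precharges=0
Acc 2: bank0 row0 -> MISS (open row0); precharges=0
Acc 3: bank2 row2 -> MISS (open row2); precharges=0
Acc 4: bank0 row2 -> MISS (open row2); precharges=1
Acc 5: bank2 row4 -> MISS (open row4); precharges=2
Acc 6: bank0 row3 -> MISS (open row3); precharges=3
Acc 7: bank1 row1 -> MISS (open row1); precharges=4
Acc 8: bank2 row0 -> MISS (open row0); precharges=5
Acc 9: bank1 row3 -> MISS (open row3); precharges=6
Acc 10: bank1 row2 -> MISS (open row2); precharges=7
Acc 11: bank1 row1 -> MISS (open row1); precharges=8
Acc 12: bank0 row0 -> MISS (open row0); precharges=9
Acc 13: bank0 row1 -> MISS (open row1); precharges=10
Acc 14: bank2 row2 -> MISS (open row2); precharges=11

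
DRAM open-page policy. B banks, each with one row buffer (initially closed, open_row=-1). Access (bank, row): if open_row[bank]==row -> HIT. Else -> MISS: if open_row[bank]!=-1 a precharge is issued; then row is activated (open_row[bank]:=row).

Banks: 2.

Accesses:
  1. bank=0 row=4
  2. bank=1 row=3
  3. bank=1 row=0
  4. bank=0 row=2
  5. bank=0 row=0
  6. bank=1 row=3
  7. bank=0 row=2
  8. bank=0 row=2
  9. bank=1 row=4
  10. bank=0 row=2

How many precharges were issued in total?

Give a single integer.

Answer: 6

Derivation:
Acc 1: bank0 row4 -> MISS (open row4); precharges=0
Acc 2: bank1 row3 -> MISS (open row3); precharges=0
Acc 3: bank1 row0 -> MISS (open row0); precharges=1
Acc 4: bank0 row2 -> MISS (open row2); precharges=2
Acc 5: bank0 row0 -> MISS (open row0); precharges=3
Acc 6: bank1 row3 -> MISS (open row3); precharges=4
Acc 7: bank0 row2 -> MISS (open row2); precharges=5
Acc 8: bank0 row2 -> HIT
Acc 9: bank1 row4 -> MISS (open row4); precharges=6
Acc 10: bank0 row2 -> HIT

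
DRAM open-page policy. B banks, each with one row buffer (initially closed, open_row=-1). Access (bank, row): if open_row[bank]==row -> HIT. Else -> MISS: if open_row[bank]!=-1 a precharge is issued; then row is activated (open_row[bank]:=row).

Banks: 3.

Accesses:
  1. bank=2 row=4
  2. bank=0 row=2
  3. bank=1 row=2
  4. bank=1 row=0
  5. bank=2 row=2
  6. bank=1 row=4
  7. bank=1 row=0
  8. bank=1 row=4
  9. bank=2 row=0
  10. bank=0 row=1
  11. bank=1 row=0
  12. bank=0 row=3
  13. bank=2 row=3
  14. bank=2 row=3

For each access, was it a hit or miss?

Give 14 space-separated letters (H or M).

Answer: M M M M M M M M M M M M M H

Derivation:
Acc 1: bank2 row4 -> MISS (open row4); precharges=0
Acc 2: bank0 row2 -> MISS (open row2); precharges=0
Acc 3: bank1 row2 -> MISS (open row2); precharges=0
Acc 4: bank1 row0 -> MISS (open row0); precharges=1
Acc 5: bank2 row2 -> MISS (open row2); precharges=2
Acc 6: bank1 row4 -> MISS (open row4); precharges=3
Acc 7: bank1 row0 -> MISS (open row0); precharges=4
Acc 8: bank1 row4 -> MISS (open row4); precharges=5
Acc 9: bank2 row0 -> MISS (open row0); precharges=6
Acc 10: bank0 row1 -> MISS (open row1); precharges=7
Acc 11: bank1 row0 -> MISS (open row0); precharges=8
Acc 12: bank0 row3 -> MISS (open row3); precharges=9
Acc 13: bank2 row3 -> MISS (open row3); precharges=10
Acc 14: bank2 row3 -> HIT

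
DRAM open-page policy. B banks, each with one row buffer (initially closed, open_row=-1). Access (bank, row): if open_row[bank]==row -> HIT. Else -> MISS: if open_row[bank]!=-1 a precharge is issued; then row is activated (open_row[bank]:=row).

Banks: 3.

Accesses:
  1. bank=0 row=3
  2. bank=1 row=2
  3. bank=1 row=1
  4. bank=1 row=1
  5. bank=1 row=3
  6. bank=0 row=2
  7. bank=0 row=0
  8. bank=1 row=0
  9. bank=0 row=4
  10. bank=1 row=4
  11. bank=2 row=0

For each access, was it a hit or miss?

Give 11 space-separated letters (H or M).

Answer: M M M H M M M M M M M

Derivation:
Acc 1: bank0 row3 -> MISS (open row3); precharges=0
Acc 2: bank1 row2 -> MISS (open row2); precharges=0
Acc 3: bank1 row1 -> MISS (open row1); precharges=1
Acc 4: bank1 row1 -> HIT
Acc 5: bank1 row3 -> MISS (open row3); precharges=2
Acc 6: bank0 row2 -> MISS (open row2); precharges=3
Acc 7: bank0 row0 -> MISS (open row0); precharges=4
Acc 8: bank1 row0 -> MISS (open row0); precharges=5
Acc 9: bank0 row4 -> MISS (open row4); precharges=6
Acc 10: bank1 row4 -> MISS (open row4); precharges=7
Acc 11: bank2 row0 -> MISS (open row0); precharges=7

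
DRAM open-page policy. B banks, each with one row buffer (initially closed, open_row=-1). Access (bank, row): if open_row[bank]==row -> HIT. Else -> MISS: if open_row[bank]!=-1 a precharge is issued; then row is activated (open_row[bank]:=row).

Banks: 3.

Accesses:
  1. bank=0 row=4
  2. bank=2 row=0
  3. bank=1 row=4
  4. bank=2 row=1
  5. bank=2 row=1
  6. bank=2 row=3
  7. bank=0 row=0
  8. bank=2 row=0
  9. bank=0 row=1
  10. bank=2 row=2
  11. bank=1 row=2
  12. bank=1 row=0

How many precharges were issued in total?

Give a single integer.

Answer: 8

Derivation:
Acc 1: bank0 row4 -> MISS (open row4); precharges=0
Acc 2: bank2 row0 -> MISS (open row0); precharges=0
Acc 3: bank1 row4 -> MISS (open row4); precharges=0
Acc 4: bank2 row1 -> MISS (open row1); precharges=1
Acc 5: bank2 row1 -> HIT
Acc 6: bank2 row3 -> MISS (open row3); precharges=2
Acc 7: bank0 row0 -> MISS (open row0); precharges=3
Acc 8: bank2 row0 -> MISS (open row0); precharges=4
Acc 9: bank0 row1 -> MISS (open row1); precharges=5
Acc 10: bank2 row2 -> MISS (open row2); precharges=6
Acc 11: bank1 row2 -> MISS (open row2); precharges=7
Acc 12: bank1 row0 -> MISS (open row0); precharges=8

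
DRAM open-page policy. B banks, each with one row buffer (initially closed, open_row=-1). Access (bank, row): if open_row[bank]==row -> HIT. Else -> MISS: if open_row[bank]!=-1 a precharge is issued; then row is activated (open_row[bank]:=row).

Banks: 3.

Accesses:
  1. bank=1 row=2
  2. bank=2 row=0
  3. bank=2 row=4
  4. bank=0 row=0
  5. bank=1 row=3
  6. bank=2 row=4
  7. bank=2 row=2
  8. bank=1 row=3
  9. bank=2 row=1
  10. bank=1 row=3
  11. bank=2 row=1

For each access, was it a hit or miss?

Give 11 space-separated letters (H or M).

Acc 1: bank1 row2 -> MISS (open row2); precharges=0
Acc 2: bank2 row0 -> MISS (open row0); precharges=0
Acc 3: bank2 row4 -> MISS (open row4); precharges=1
Acc 4: bank0 row0 -> MISS (open row0); precharges=1
Acc 5: bank1 row3 -> MISS (open row3); precharges=2
Acc 6: bank2 row4 -> HIT
Acc 7: bank2 row2 -> MISS (open row2); precharges=3
Acc 8: bank1 row3 -> HIT
Acc 9: bank2 row1 -> MISS (open row1); precharges=4
Acc 10: bank1 row3 -> HIT
Acc 11: bank2 row1 -> HIT

Answer: M M M M M H M H M H H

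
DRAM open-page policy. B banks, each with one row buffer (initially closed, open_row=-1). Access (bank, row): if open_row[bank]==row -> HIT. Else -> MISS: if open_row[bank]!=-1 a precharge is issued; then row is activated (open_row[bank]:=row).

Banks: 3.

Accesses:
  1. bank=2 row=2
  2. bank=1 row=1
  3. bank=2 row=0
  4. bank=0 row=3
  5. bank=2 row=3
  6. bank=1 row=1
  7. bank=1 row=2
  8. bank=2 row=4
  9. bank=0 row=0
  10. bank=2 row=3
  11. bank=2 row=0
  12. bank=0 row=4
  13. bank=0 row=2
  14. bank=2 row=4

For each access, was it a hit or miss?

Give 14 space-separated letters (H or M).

Acc 1: bank2 row2 -> MISS (open row2); precharges=0
Acc 2: bank1 row1 -> MISS (open row1); precharges=0
Acc 3: bank2 row0 -> MISS (open row0); precharges=1
Acc 4: bank0 row3 -> MISS (open row3); precharges=1
Acc 5: bank2 row3 -> MISS (open row3); precharges=2
Acc 6: bank1 row1 -> HIT
Acc 7: bank1 row2 -> MISS (open row2); precharges=3
Acc 8: bank2 row4 -> MISS (open row4); precharges=4
Acc 9: bank0 row0 -> MISS (open row0); precharges=5
Acc 10: bank2 row3 -> MISS (open row3); precharges=6
Acc 11: bank2 row0 -> MISS (open row0); precharges=7
Acc 12: bank0 row4 -> MISS (open row4); precharges=8
Acc 13: bank0 row2 -> MISS (open row2); precharges=9
Acc 14: bank2 row4 -> MISS (open row4); precharges=10

Answer: M M M M M H M M M M M M M M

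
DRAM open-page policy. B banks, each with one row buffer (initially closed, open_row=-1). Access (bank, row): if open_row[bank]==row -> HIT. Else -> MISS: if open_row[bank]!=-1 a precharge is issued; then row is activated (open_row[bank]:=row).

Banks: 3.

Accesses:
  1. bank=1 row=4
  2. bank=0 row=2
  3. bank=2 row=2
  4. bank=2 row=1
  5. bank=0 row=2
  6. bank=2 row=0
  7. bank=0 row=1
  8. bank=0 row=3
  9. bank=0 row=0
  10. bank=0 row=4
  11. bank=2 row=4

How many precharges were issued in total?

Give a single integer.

Acc 1: bank1 row4 -> MISS (open row4); precharges=0
Acc 2: bank0 row2 -> MISS (open row2); precharges=0
Acc 3: bank2 row2 -> MISS (open row2); precharges=0
Acc 4: bank2 row1 -> MISS (open row1); precharges=1
Acc 5: bank0 row2 -> HIT
Acc 6: bank2 row0 -> MISS (open row0); precharges=2
Acc 7: bank0 row1 -> MISS (open row1); precharges=3
Acc 8: bank0 row3 -> MISS (open row3); precharges=4
Acc 9: bank0 row0 -> MISS (open row0); precharges=5
Acc 10: bank0 row4 -> MISS (open row4); precharges=6
Acc 11: bank2 row4 -> MISS (open row4); precharges=7

Answer: 7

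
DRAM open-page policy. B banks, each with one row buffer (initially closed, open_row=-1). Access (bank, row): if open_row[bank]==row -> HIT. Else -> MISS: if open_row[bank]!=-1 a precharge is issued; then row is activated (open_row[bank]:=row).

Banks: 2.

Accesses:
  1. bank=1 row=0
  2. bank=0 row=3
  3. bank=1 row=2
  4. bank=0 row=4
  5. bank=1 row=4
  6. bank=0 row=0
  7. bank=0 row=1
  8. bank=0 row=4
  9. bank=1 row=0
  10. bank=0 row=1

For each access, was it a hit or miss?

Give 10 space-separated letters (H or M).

Acc 1: bank1 row0 -> MISS (open row0); precharges=0
Acc 2: bank0 row3 -> MISS (open row3); precharges=0
Acc 3: bank1 row2 -> MISS (open row2); precharges=1
Acc 4: bank0 row4 -> MISS (open row4); precharges=2
Acc 5: bank1 row4 -> MISS (open row4); precharges=3
Acc 6: bank0 row0 -> MISS (open row0); precharges=4
Acc 7: bank0 row1 -> MISS (open row1); precharges=5
Acc 8: bank0 row4 -> MISS (open row4); precharges=6
Acc 9: bank1 row0 -> MISS (open row0); precharges=7
Acc 10: bank0 row1 -> MISS (open row1); precharges=8

Answer: M M M M M M M M M M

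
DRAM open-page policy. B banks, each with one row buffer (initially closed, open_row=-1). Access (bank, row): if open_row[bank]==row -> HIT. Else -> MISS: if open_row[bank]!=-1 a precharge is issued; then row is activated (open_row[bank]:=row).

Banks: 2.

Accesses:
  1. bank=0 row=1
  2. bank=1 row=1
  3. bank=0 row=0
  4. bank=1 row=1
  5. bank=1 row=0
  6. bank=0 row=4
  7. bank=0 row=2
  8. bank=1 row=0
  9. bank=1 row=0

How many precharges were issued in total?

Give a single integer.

Answer: 4

Derivation:
Acc 1: bank0 row1 -> MISS (open row1); precharges=0
Acc 2: bank1 row1 -> MISS (open row1); precharges=0
Acc 3: bank0 row0 -> MISS (open row0); precharges=1
Acc 4: bank1 row1 -> HIT
Acc 5: bank1 row0 -> MISS (open row0); precharges=2
Acc 6: bank0 row4 -> MISS (open row4); precharges=3
Acc 7: bank0 row2 -> MISS (open row2); precharges=4
Acc 8: bank1 row0 -> HIT
Acc 9: bank1 row0 -> HIT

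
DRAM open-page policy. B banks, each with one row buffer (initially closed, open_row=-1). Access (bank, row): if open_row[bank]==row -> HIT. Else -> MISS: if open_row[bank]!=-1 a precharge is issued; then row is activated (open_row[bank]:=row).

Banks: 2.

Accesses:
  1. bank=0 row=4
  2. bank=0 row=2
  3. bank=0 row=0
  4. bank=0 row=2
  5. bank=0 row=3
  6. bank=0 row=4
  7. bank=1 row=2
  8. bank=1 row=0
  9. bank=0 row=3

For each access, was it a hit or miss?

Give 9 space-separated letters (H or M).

Answer: M M M M M M M M M

Derivation:
Acc 1: bank0 row4 -> MISS (open row4); precharges=0
Acc 2: bank0 row2 -> MISS (open row2); precharges=1
Acc 3: bank0 row0 -> MISS (open row0); precharges=2
Acc 4: bank0 row2 -> MISS (open row2); precharges=3
Acc 5: bank0 row3 -> MISS (open row3); precharges=4
Acc 6: bank0 row4 -> MISS (open row4); precharges=5
Acc 7: bank1 row2 -> MISS (open row2); precharges=5
Acc 8: bank1 row0 -> MISS (open row0); precharges=6
Acc 9: bank0 row3 -> MISS (open row3); precharges=7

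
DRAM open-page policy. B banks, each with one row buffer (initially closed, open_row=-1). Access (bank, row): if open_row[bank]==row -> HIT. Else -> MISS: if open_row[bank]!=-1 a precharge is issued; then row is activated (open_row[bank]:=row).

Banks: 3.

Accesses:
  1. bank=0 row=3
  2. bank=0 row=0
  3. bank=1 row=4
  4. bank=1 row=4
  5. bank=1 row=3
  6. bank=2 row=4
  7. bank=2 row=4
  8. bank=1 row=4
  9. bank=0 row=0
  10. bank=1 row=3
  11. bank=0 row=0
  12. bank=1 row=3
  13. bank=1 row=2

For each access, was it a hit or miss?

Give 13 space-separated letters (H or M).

Answer: M M M H M M H M H M H H M

Derivation:
Acc 1: bank0 row3 -> MISS (open row3); precharges=0
Acc 2: bank0 row0 -> MISS (open row0); precharges=1
Acc 3: bank1 row4 -> MISS (open row4); precharges=1
Acc 4: bank1 row4 -> HIT
Acc 5: bank1 row3 -> MISS (open row3); precharges=2
Acc 6: bank2 row4 -> MISS (open row4); precharges=2
Acc 7: bank2 row4 -> HIT
Acc 8: bank1 row4 -> MISS (open row4); precharges=3
Acc 9: bank0 row0 -> HIT
Acc 10: bank1 row3 -> MISS (open row3); precharges=4
Acc 11: bank0 row0 -> HIT
Acc 12: bank1 row3 -> HIT
Acc 13: bank1 row2 -> MISS (open row2); precharges=5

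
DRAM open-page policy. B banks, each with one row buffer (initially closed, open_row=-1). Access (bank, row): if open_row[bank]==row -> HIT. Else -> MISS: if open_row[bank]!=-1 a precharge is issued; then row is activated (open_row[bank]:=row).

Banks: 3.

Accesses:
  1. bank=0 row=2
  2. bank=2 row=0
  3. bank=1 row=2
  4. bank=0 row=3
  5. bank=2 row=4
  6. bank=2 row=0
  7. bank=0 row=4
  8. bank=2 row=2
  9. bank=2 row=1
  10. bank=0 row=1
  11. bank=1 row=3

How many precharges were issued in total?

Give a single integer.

Answer: 8

Derivation:
Acc 1: bank0 row2 -> MISS (open row2); precharges=0
Acc 2: bank2 row0 -> MISS (open row0); precharges=0
Acc 3: bank1 row2 -> MISS (open row2); precharges=0
Acc 4: bank0 row3 -> MISS (open row3); precharges=1
Acc 5: bank2 row4 -> MISS (open row4); precharges=2
Acc 6: bank2 row0 -> MISS (open row0); precharges=3
Acc 7: bank0 row4 -> MISS (open row4); precharges=4
Acc 8: bank2 row2 -> MISS (open row2); precharges=5
Acc 9: bank2 row1 -> MISS (open row1); precharges=6
Acc 10: bank0 row1 -> MISS (open row1); precharges=7
Acc 11: bank1 row3 -> MISS (open row3); precharges=8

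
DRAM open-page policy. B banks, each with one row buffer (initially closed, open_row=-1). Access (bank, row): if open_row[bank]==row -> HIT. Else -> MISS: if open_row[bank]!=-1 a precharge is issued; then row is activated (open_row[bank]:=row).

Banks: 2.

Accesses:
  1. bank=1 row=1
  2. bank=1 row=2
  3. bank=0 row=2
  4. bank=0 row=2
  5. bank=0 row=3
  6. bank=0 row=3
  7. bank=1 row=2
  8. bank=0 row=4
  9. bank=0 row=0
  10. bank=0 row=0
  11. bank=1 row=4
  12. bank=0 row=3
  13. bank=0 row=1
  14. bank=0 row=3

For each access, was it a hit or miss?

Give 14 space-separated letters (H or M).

Acc 1: bank1 row1 -> MISS (open row1); precharges=0
Acc 2: bank1 row2 -> MISS (open row2); precharges=1
Acc 3: bank0 row2 -> MISS (open row2); precharges=1
Acc 4: bank0 row2 -> HIT
Acc 5: bank0 row3 -> MISS (open row3); precharges=2
Acc 6: bank0 row3 -> HIT
Acc 7: bank1 row2 -> HIT
Acc 8: bank0 row4 -> MISS (open row4); precharges=3
Acc 9: bank0 row0 -> MISS (open row0); precharges=4
Acc 10: bank0 row0 -> HIT
Acc 11: bank1 row4 -> MISS (open row4); precharges=5
Acc 12: bank0 row3 -> MISS (open row3); precharges=6
Acc 13: bank0 row1 -> MISS (open row1); precharges=7
Acc 14: bank0 row3 -> MISS (open row3); precharges=8

Answer: M M M H M H H M M H M M M M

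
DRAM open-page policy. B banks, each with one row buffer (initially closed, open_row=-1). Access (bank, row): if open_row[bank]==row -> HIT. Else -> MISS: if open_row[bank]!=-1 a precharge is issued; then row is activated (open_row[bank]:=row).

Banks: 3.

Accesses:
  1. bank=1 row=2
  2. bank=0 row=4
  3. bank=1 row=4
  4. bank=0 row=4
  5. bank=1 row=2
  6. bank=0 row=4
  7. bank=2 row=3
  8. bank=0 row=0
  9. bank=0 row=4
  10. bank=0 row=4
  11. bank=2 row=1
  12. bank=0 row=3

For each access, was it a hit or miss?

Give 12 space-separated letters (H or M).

Acc 1: bank1 row2 -> MISS (open row2); precharges=0
Acc 2: bank0 row4 -> MISS (open row4); precharges=0
Acc 3: bank1 row4 -> MISS (open row4); precharges=1
Acc 4: bank0 row4 -> HIT
Acc 5: bank1 row2 -> MISS (open row2); precharges=2
Acc 6: bank0 row4 -> HIT
Acc 7: bank2 row3 -> MISS (open row3); precharges=2
Acc 8: bank0 row0 -> MISS (open row0); precharges=3
Acc 9: bank0 row4 -> MISS (open row4); precharges=4
Acc 10: bank0 row4 -> HIT
Acc 11: bank2 row1 -> MISS (open row1); precharges=5
Acc 12: bank0 row3 -> MISS (open row3); precharges=6

Answer: M M M H M H M M M H M M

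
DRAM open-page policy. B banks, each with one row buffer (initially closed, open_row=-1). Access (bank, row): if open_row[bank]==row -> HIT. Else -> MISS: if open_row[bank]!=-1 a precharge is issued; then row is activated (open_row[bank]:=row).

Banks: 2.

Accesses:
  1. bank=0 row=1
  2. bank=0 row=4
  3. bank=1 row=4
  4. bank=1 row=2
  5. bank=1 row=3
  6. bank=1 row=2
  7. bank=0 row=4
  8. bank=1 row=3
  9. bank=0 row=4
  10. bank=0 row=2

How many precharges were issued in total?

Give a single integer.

Answer: 6

Derivation:
Acc 1: bank0 row1 -> MISS (open row1); precharges=0
Acc 2: bank0 row4 -> MISS (open row4); precharges=1
Acc 3: bank1 row4 -> MISS (open row4); precharges=1
Acc 4: bank1 row2 -> MISS (open row2); precharges=2
Acc 5: bank1 row3 -> MISS (open row3); precharges=3
Acc 6: bank1 row2 -> MISS (open row2); precharges=4
Acc 7: bank0 row4 -> HIT
Acc 8: bank1 row3 -> MISS (open row3); precharges=5
Acc 9: bank0 row4 -> HIT
Acc 10: bank0 row2 -> MISS (open row2); precharges=6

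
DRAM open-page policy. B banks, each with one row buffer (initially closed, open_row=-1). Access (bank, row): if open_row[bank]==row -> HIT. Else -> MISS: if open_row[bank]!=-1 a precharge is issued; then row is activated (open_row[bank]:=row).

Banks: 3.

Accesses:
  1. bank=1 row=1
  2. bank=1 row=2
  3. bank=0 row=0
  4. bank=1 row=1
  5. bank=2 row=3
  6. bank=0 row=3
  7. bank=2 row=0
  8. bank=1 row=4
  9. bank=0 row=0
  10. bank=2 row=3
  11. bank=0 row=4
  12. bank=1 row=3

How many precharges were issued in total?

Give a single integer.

Answer: 9

Derivation:
Acc 1: bank1 row1 -> MISS (open row1); precharges=0
Acc 2: bank1 row2 -> MISS (open row2); precharges=1
Acc 3: bank0 row0 -> MISS (open row0); precharges=1
Acc 4: bank1 row1 -> MISS (open row1); precharges=2
Acc 5: bank2 row3 -> MISS (open row3); precharges=2
Acc 6: bank0 row3 -> MISS (open row3); precharges=3
Acc 7: bank2 row0 -> MISS (open row0); precharges=4
Acc 8: bank1 row4 -> MISS (open row4); precharges=5
Acc 9: bank0 row0 -> MISS (open row0); precharges=6
Acc 10: bank2 row3 -> MISS (open row3); precharges=7
Acc 11: bank0 row4 -> MISS (open row4); precharges=8
Acc 12: bank1 row3 -> MISS (open row3); precharges=9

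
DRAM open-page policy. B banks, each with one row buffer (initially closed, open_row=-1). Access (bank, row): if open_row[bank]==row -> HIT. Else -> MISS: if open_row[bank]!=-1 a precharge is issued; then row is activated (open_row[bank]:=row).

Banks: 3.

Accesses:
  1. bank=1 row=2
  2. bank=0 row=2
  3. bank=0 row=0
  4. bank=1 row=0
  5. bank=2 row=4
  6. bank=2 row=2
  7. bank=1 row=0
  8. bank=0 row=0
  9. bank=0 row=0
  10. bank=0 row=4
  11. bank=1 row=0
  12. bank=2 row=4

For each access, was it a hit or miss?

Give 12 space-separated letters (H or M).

Answer: M M M M M M H H H M H M

Derivation:
Acc 1: bank1 row2 -> MISS (open row2); precharges=0
Acc 2: bank0 row2 -> MISS (open row2); precharges=0
Acc 3: bank0 row0 -> MISS (open row0); precharges=1
Acc 4: bank1 row0 -> MISS (open row0); precharges=2
Acc 5: bank2 row4 -> MISS (open row4); precharges=2
Acc 6: bank2 row2 -> MISS (open row2); precharges=3
Acc 7: bank1 row0 -> HIT
Acc 8: bank0 row0 -> HIT
Acc 9: bank0 row0 -> HIT
Acc 10: bank0 row4 -> MISS (open row4); precharges=4
Acc 11: bank1 row0 -> HIT
Acc 12: bank2 row4 -> MISS (open row4); precharges=5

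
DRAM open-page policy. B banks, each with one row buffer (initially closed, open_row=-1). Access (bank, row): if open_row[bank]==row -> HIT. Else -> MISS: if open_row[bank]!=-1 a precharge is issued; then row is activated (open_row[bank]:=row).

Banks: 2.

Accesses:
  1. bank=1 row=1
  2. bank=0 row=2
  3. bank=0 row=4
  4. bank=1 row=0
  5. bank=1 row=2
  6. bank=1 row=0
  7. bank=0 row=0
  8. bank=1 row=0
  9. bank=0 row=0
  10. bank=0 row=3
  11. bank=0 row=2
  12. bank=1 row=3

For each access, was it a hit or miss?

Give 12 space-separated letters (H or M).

Acc 1: bank1 row1 -> MISS (open row1); precharges=0
Acc 2: bank0 row2 -> MISS (open row2); precharges=0
Acc 3: bank0 row4 -> MISS (open row4); precharges=1
Acc 4: bank1 row0 -> MISS (open row0); precharges=2
Acc 5: bank1 row2 -> MISS (open row2); precharges=3
Acc 6: bank1 row0 -> MISS (open row0); precharges=4
Acc 7: bank0 row0 -> MISS (open row0); precharges=5
Acc 8: bank1 row0 -> HIT
Acc 9: bank0 row0 -> HIT
Acc 10: bank0 row3 -> MISS (open row3); precharges=6
Acc 11: bank0 row2 -> MISS (open row2); precharges=7
Acc 12: bank1 row3 -> MISS (open row3); precharges=8

Answer: M M M M M M M H H M M M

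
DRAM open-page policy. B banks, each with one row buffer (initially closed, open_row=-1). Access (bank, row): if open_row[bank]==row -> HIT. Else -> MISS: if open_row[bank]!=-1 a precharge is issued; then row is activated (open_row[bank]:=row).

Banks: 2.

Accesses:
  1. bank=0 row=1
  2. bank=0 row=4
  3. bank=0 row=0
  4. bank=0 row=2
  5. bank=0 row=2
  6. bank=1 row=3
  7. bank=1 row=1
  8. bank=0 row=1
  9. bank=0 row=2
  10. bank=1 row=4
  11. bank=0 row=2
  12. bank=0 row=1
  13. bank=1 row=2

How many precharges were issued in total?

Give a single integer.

Acc 1: bank0 row1 -> MISS (open row1); precharges=0
Acc 2: bank0 row4 -> MISS (open row4); precharges=1
Acc 3: bank0 row0 -> MISS (open row0); precharges=2
Acc 4: bank0 row2 -> MISS (open row2); precharges=3
Acc 5: bank0 row2 -> HIT
Acc 6: bank1 row3 -> MISS (open row3); precharges=3
Acc 7: bank1 row1 -> MISS (open row1); precharges=4
Acc 8: bank0 row1 -> MISS (open row1); precharges=5
Acc 9: bank0 row2 -> MISS (open row2); precharges=6
Acc 10: bank1 row4 -> MISS (open row4); precharges=7
Acc 11: bank0 row2 -> HIT
Acc 12: bank0 row1 -> MISS (open row1); precharges=8
Acc 13: bank1 row2 -> MISS (open row2); precharges=9

Answer: 9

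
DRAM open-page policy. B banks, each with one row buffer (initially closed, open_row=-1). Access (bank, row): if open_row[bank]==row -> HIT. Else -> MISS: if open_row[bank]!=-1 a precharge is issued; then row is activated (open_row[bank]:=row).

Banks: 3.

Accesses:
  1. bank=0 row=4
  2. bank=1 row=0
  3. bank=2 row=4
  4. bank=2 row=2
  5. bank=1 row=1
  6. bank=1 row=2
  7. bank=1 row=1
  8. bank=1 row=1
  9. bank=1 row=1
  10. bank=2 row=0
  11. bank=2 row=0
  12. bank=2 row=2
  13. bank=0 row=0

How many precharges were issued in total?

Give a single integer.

Answer: 7

Derivation:
Acc 1: bank0 row4 -> MISS (open row4); precharges=0
Acc 2: bank1 row0 -> MISS (open row0); precharges=0
Acc 3: bank2 row4 -> MISS (open row4); precharges=0
Acc 4: bank2 row2 -> MISS (open row2); precharges=1
Acc 5: bank1 row1 -> MISS (open row1); precharges=2
Acc 6: bank1 row2 -> MISS (open row2); precharges=3
Acc 7: bank1 row1 -> MISS (open row1); precharges=4
Acc 8: bank1 row1 -> HIT
Acc 9: bank1 row1 -> HIT
Acc 10: bank2 row0 -> MISS (open row0); precharges=5
Acc 11: bank2 row0 -> HIT
Acc 12: bank2 row2 -> MISS (open row2); precharges=6
Acc 13: bank0 row0 -> MISS (open row0); precharges=7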